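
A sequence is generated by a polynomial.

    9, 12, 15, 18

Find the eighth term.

D1: 3  3  3
The first differences are constant (3).
18 + 3 = 21
21 + 3 = 24
24 + 3 = 27
27 + 3 = 30

30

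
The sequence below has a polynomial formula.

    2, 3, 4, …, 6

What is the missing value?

Using the first 3 terms:
Δ: 1, 1
Constant first difference = 1.
Extend forward: 4 + 1 = 5

5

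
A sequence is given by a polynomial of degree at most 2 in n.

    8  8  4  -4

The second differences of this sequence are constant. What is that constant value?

-4

First differences: 0, -4, -8
Second differences: -4, -4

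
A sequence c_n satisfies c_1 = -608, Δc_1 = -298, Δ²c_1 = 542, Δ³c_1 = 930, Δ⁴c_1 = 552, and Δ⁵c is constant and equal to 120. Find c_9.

Build the table forward from the leading diagonal:
Fifth differences: 120  120  120  120  120  120  120  120  120
Fourth differences: 552  672  792  912  1032  1152  1272  1392  1512
Third differences: 930  1482  2154  2946  3858  4890  6042  7314  8706
Second differences: 542  1472  2954  5108  8054  11912  16802  22844  30158
First differences: -298  244  1716  4670  9778  17832  29744  46546  69390
c: -608  -906  -662  1054  5724  15502  33334  63078  109624

109624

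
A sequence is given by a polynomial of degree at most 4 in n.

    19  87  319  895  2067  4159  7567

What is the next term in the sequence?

12759

68, 232, 576, 1172, 2092, 3408
164, 344, 596, 920, 1316
180, 252, 324, 396
72, 72, 72
The fourth differences are constant (72).
396 + 72 = 468;  1316 + 468 = 1784;  3408 + 1784 = 5192;  7567 + 5192 = 12759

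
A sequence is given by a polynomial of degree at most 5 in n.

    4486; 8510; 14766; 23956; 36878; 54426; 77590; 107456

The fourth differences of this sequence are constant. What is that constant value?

96

D1: 4024, 6256, 9190, 12922, 17548, 23164, 29866
D2: 2232, 2934, 3732, 4626, 5616, 6702
D3: 702, 798, 894, 990, 1086
D4: 96, 96, 96, 96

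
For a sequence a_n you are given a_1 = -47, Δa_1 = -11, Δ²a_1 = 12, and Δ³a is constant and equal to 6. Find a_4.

-38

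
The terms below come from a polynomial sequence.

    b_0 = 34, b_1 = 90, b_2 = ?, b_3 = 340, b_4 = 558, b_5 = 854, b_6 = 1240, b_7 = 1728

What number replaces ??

188

Using the last 5 terms:
First differences: 218  296  386  488
Second differences: 78  90  102
Third differences: 12  12
Constant third difference = 12.
Extend backward: 78 − 12 = 66;  218 − 66 = 152;  340 − 152 = 188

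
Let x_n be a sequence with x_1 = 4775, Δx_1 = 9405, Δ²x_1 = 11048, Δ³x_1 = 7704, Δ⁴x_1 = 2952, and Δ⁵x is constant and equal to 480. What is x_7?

428165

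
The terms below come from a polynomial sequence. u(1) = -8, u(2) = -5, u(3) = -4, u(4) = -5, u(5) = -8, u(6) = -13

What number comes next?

-20

D1: 3  1  -1  -3  -5
D2: -2  -2  -2  -2
Second differences constant at -2.
-5 − 2 = -7;  -13 − 7 = -20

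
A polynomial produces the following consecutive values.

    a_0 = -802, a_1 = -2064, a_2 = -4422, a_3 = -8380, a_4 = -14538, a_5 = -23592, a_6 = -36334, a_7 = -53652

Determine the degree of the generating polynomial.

First differences: -1262, -2358, -3958, -6158, -9054, -12742, -17318
Second differences: -1096, -1600, -2200, -2896, -3688, -4576
Third differences: -504, -600, -696, -792, -888
Fourth differences: -96, -96, -96, -96
The fourth differences are constant, so the polynomial has degree 4.

4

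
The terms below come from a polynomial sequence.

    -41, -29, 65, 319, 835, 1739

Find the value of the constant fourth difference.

24

Δ: 12, 94, 254, 516, 904
Δ²: 82, 160, 262, 388
Δ³: 78, 102, 126
Δ⁴: 24, 24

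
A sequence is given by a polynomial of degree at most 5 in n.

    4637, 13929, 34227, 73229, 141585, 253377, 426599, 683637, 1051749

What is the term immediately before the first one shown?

1125

D1: 9292  20298  39002  68356  111792  173222  257038  368112
D2: 11006  18704  29354  43436  61430  83816  111074
D3: 7698  10650  14082  17994  22386  27258
D4: 2952  3432  3912  4392  4872
D5: 480  480  480  480
The fifth differences are constant at 480.
Work back: 2952 − 480 = 2472;  7698 − 2472 = 5226;  11006 − 5226 = 5780;  9292 − 5780 = 3512;  4637 − 3512 = 1125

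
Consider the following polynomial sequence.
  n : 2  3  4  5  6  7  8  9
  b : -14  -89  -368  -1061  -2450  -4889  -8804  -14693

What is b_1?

-75  -279  -693  -1389  -2439  -3915  -5889
-204  -414  -696  -1050  -1476  -1974
-210  -282  -354  -426  -498
-72  -72  -72  -72
The fourth differences are constant at -72.
Work back: -210 + 72 = -138;  -204 + 138 = -66;  -75 + 66 = -9;  -14 + 9 = -5

-5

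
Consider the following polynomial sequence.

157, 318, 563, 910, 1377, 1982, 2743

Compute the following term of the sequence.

3678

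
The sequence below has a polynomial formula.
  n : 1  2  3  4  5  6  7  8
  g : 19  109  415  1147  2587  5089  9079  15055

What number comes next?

23587

D1: 90, 306, 732, 1440, 2502, 3990, 5976
D2: 216, 426, 708, 1062, 1488, 1986
D3: 210, 282, 354, 426, 498
D4: 72, 72, 72, 72
Constant fourth difference = 72, so extend:
498 + 72 = 570;  1986 + 570 = 2556;  5976 + 2556 = 8532;  15055 + 8532 = 23587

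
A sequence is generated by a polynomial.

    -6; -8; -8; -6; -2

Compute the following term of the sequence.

4

-2  0  2  4
2  2  2
Constant second difference = 2, so extend:
4 + 2 = 6;  -2 + 6 = 4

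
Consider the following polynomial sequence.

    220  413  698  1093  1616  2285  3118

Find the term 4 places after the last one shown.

Δ: 193 , 285 , 395 , 523 , 669 , 833
Δ²: 92 , 110 , 128 , 146 , 164
Δ³: 18 , 18 , 18 , 18
The third differences are constant (18).
164 + 18 = 182;  833 + 182 = 1015;  3118 + 1015 = 4133
182 + 18 = 200;  1015 + 200 = 1215;  4133 + 1215 = 5348
200 + 18 = 218;  1215 + 218 = 1433;  5348 + 1433 = 6781
218 + 18 = 236;  1433 + 236 = 1669;  6781 + 1669 = 8450

8450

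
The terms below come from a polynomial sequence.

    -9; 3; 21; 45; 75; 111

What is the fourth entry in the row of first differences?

30

First differences: 12, 18, 24, 30, 36
Second differences: 6, 6, 6, 6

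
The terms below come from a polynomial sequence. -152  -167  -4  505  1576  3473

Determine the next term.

6508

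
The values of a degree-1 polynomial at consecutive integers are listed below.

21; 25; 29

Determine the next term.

4  4
The first differences are constant (4).
29 + 4 = 33

33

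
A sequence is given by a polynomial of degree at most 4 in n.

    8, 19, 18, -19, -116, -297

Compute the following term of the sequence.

-586

First differences: 11  -1  -37  -97  -181
Second differences: -12  -36  -60  -84
Third differences: -24  -24  -24
The third differences are constant (-24).
-84 − 24 = -108;  -181 − 108 = -289;  -297 − 289 = -586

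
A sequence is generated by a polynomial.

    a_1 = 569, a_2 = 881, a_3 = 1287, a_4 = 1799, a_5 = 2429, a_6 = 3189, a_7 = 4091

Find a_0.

339

D1: 312, 406, 512, 630, 760, 902
D2: 94, 106, 118, 130, 142
D3: 12, 12, 12, 12
The third differences are constant at 12.
Work back: 94 − 12 = 82;  312 − 82 = 230;  569 − 230 = 339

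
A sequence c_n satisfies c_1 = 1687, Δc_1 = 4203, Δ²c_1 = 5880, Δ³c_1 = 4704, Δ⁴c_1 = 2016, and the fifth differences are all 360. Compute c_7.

241585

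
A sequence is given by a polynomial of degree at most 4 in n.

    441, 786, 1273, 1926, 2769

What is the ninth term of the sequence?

8521

D1: 345, 487, 653, 843
D2: 142, 166, 190
D3: 24, 24
Constant third difference = 24, so extend:
190 + 24 = 214;  843 + 214 = 1057;  2769 + 1057 = 3826
214 + 24 = 238;  1057 + 238 = 1295;  3826 + 1295 = 5121
238 + 24 = 262;  1295 + 262 = 1557;  5121 + 1557 = 6678
262 + 24 = 286;  1557 + 286 = 1843;  6678 + 1843 = 8521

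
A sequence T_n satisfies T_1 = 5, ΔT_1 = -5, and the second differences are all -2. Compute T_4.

-16

Build the table forward from the leading diagonal:
Δ²: -2  -2  -2  -2
Δ: -5  -7  -9  -11
T: 5  0  -7  -16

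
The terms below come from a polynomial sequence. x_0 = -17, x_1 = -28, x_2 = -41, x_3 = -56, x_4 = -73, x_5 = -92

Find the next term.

-113

Δ: -11  -13  -15  -17  -19
Δ²: -2  -2  -2  -2
The second differences are constant (-2).
-19 − 2 = -21;  -92 − 21 = -113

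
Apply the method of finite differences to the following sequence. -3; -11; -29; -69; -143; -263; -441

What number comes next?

-689

First differences: -8 , -18 , -40 , -74 , -120 , -178
Second differences: -10 , -22 , -34 , -46 , -58
Third differences: -12 , -12 , -12 , -12
The third differences are constant (-12).
-58 − 12 = -70;  -178 − 70 = -248;  -441 − 248 = -689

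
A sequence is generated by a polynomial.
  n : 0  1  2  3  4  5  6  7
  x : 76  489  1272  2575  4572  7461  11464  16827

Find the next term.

23820

D1: 413, 783, 1303, 1997, 2889, 4003, 5363
D2: 370, 520, 694, 892, 1114, 1360
D3: 150, 174, 198, 222, 246
D4: 24, 24, 24, 24
Fourth differences constant at 24.
246 + 24 = 270;  1360 + 270 = 1630;  5363 + 1630 = 6993;  16827 + 6993 = 23820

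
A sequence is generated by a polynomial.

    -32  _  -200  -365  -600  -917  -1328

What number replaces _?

-93

Using the last 5 terms:
-165  -235  -317  -411
-70  -82  -94
-12  -12
Constant third difference = -12.
Extend backward: -70 + 12 = -58;  -165 + 58 = -107;  -200 + 107 = -93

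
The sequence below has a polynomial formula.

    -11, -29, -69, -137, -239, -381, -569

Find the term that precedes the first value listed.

-9

First differences: -18  -40  -68  -102  -142  -188
Second differences: -22  -28  -34  -40  -46
Third differences: -6  -6  -6  -6
The third differences are constant at -6.
Work back: -22 + 6 = -16;  -18 + 16 = -2;  -11 + 2 = -9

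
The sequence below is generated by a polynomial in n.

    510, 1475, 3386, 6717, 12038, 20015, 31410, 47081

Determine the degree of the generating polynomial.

D1: 965, 1911, 3331, 5321, 7977, 11395, 15671
D2: 946, 1420, 1990, 2656, 3418, 4276
D3: 474, 570, 666, 762, 858
D4: 96, 96, 96, 96
The fourth differences are constant, so the polynomial has degree 4.

4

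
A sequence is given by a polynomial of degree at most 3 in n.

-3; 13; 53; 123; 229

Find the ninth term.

1133

Δ: 16, 40, 70, 106
Δ²: 24, 30, 36
Δ³: 6, 6
Constant third difference = 6, so extend:
36 + 6 = 42;  106 + 42 = 148;  229 + 148 = 377
42 + 6 = 48;  148 + 48 = 196;  377 + 196 = 573
48 + 6 = 54;  196 + 54 = 250;  573 + 250 = 823
54 + 6 = 60;  250 + 60 = 310;  823 + 310 = 1133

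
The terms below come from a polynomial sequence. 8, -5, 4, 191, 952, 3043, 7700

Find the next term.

-13, 9, 187, 761, 2091, 4657
22, 178, 574, 1330, 2566
156, 396, 756, 1236
240, 360, 480
120, 120
Constant fifth difference = 120, so extend:
480 + 120 = 600;  1236 + 600 = 1836;  2566 + 1836 = 4402;  4657 + 4402 = 9059;  7700 + 9059 = 16759

16759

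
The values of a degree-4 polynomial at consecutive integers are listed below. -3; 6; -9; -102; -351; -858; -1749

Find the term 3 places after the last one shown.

-8346

9, -15, -93, -249, -507, -891
-24, -78, -156, -258, -384
-54, -78, -102, -126
-24, -24, -24
The fourth differences are constant (-24).
-126 − 24 = -150;  -384 − 150 = -534;  -891 − 534 = -1425;  -1749 − 1425 = -3174
-150 − 24 = -174;  -534 − 174 = -708;  -1425 − 708 = -2133;  -3174 − 2133 = -5307
-174 − 24 = -198;  -708 − 198 = -906;  -2133 − 906 = -3039;  -5307 − 3039 = -8346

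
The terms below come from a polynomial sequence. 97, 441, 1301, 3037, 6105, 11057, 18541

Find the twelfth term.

123341

344, 860, 1736, 3068, 4952, 7484
516, 876, 1332, 1884, 2532
360, 456, 552, 648
96, 96, 96
The fourth differences are constant (96).
648 + 96 = 744;  2532 + 744 = 3276;  7484 + 3276 = 10760;  18541 + 10760 = 29301
744 + 96 = 840;  3276 + 840 = 4116;  10760 + 4116 = 14876;  29301 + 14876 = 44177
840 + 96 = 936;  4116 + 936 = 5052;  14876 + 5052 = 19928;  44177 + 19928 = 64105
936 + 96 = 1032;  5052 + 1032 = 6084;  19928 + 6084 = 26012;  64105 + 26012 = 90117
1032 + 96 = 1128;  6084 + 1128 = 7212;  26012 + 7212 = 33224;  90117 + 33224 = 123341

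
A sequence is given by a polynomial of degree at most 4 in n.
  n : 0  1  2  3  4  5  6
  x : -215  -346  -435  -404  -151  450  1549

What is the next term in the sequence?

D1: -131  -89  31  253  601  1099
D2: 42  120  222  348  498
D3: 78  102  126  150
D4: 24  24  24
Constant fourth difference = 24, so extend:
150 + 24 = 174;  498 + 174 = 672;  1099 + 672 = 1771;  1549 + 1771 = 3320

3320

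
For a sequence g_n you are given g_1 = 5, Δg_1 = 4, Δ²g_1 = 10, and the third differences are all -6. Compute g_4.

41

Build the table forward from the leading diagonal:
Third differences: -6  -6  -6  -6
Second differences: 10  4  -2  -8
First differences: 4  14  18  16
g: 5  9  23  41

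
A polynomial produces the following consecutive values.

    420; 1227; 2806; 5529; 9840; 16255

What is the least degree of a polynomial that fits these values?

4

D1: 807, 1579, 2723, 4311, 6415
D2: 772, 1144, 1588, 2104
D3: 372, 444, 516
D4: 72, 72
The fourth differences are constant, so the polynomial has degree 4.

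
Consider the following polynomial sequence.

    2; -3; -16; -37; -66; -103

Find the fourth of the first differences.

D1: -5, -13, -21, -29, -37
D2: -8, -8, -8, -8

-29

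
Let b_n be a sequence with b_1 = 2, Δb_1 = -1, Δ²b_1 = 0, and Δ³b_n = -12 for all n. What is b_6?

-123

Build the table forward from the leading diagonal:
Δ³: -12  -12  -12  -12  -12  -12
Δ²: 0  -12  -24  -36  -48  -60
Δ: -1  -1  -13  -37  -73  -121
b: 2  1  0  -13  -50  -123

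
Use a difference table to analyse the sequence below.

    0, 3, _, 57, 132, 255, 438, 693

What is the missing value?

Using the last 5 terms:
75, 123, 183, 255
48, 60, 72
12, 12
Constant third difference = 12.
Extend backward: 48 − 12 = 36;  75 − 36 = 39;  57 − 39 = 18

18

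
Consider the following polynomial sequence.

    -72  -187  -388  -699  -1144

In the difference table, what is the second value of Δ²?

Δ: -115, -201, -311, -445
Δ²: -86, -110, -134
Δ³: -24, -24

-110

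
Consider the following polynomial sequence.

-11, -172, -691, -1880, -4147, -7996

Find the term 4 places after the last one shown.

Δ: -161  -519  -1189  -2267  -3849
Δ²: -358  -670  -1078  -1582
Δ³: -312  -408  -504
Δ⁴: -96  -96
Constant fourth difference = -96, so extend:
-504 − 96 = -600;  -1582 − 600 = -2182;  -3849 − 2182 = -6031;  -7996 − 6031 = -14027
-600 − 96 = -696;  -2182 − 696 = -2878;  -6031 − 2878 = -8909;  -14027 − 8909 = -22936
-696 − 96 = -792;  -2878 − 792 = -3670;  -8909 − 3670 = -12579;  -22936 − 12579 = -35515
-792 − 96 = -888;  -3670 − 888 = -4558;  -12579 − 4558 = -17137;  -35515 − 17137 = -52652

-52652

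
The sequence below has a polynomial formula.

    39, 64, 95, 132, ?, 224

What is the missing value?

175

Using the first 4 terms:
Δ: 25, 31, 37
Δ²: 6, 6
Constant second difference = 6.
Extend forward: 37 + 6 = 43;  132 + 43 = 175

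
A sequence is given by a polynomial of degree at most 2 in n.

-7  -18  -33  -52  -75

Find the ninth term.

First differences: -11  -15  -19  -23
Second differences: -4  -4  -4
The second differences are constant (-4).
-23 − 4 = -27;  -75 − 27 = -102
-27 − 4 = -31;  -102 − 31 = -133
-31 − 4 = -35;  -133 − 35 = -168
-35 − 4 = -39;  -168 − 39 = -207

-207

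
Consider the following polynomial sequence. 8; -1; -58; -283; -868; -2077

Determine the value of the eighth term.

-7783

Δ: -9, -57, -225, -585, -1209
Δ²: -48, -168, -360, -624
Δ³: -120, -192, -264
Δ⁴: -72, -72
Constant fourth difference = -72, so extend:
-264 − 72 = -336;  -624 − 336 = -960;  -1209 − 960 = -2169;  -2077 − 2169 = -4246
-336 − 72 = -408;  -960 − 408 = -1368;  -2169 − 1368 = -3537;  -4246 − 3537 = -7783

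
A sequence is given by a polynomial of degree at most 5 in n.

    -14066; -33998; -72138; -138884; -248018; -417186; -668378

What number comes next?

Δ: -19932 , -38140 , -66746 , -109134 , -169168 , -251192
Δ²: -18208 , -28606 , -42388 , -60034 , -82024
Δ³: -10398 , -13782 , -17646 , -21990
Δ⁴: -3384 , -3864 , -4344
Δ⁵: -480 , -480
Constant fifth difference = -480, so extend:
-4344 − 480 = -4824;  -21990 − 4824 = -26814;  -82024 − 26814 = -108838;  -251192 − 108838 = -360030;  -668378 − 360030 = -1028408

-1028408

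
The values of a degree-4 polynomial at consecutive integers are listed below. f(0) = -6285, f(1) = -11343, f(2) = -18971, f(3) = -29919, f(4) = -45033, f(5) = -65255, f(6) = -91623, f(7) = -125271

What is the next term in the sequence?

-5058, -7628, -10948, -15114, -20222, -26368, -33648
-2570, -3320, -4166, -5108, -6146, -7280
-750, -846, -942, -1038, -1134
-96, -96, -96, -96
The fourth differences are constant (-96).
-1134 − 96 = -1230;  -7280 − 1230 = -8510;  -33648 − 8510 = -42158;  -125271 − 42158 = -167429

-167429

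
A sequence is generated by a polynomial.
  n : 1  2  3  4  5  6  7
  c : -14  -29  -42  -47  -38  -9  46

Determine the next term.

-15, -13, -5, 9, 29, 55
2, 8, 14, 20, 26
6, 6, 6, 6
Third differences constant at 6.
26 + 6 = 32;  55 + 32 = 87;  46 + 87 = 133

133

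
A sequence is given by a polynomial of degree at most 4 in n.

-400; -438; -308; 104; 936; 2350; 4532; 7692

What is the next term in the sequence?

12064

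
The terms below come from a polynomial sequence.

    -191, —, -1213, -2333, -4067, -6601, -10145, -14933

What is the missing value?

-545

Using the last 6 terms:
-1120  -1734  -2534  -3544  -4788
-614  -800  -1010  -1244
-186  -210  -234
-24  -24
Constant fourth difference = -24.
Extend backward: -186 + 24 = -162;  -614 + 162 = -452;  -1120 + 452 = -668;  -1213 + 668 = -545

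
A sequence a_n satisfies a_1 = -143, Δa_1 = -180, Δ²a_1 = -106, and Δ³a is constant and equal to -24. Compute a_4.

Build the table forward from the leading diagonal:
Δ³: -24, -24, -24, -24
Δ²: -106, -130, -154, -178
Δ: -180, -286, -416, -570
a: -143, -323, -609, -1025

-1025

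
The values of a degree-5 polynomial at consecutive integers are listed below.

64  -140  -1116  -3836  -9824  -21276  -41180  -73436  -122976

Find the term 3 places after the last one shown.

-442620

Δ: -204, -976, -2720, -5988, -11452, -19904, -32256, -49540
Δ²: -772, -1744, -3268, -5464, -8452, -12352, -17284
Δ³: -972, -1524, -2196, -2988, -3900, -4932
Δ⁴: -552, -672, -792, -912, -1032
Δ⁵: -120, -120, -120, -120
Constant fifth difference = -120, so extend:
-1032 − 120 = -1152;  -4932 − 1152 = -6084;  -17284 − 6084 = -23368;  -49540 − 23368 = -72908;  -122976 − 72908 = -195884
-1152 − 120 = -1272;  -6084 − 1272 = -7356;  -23368 − 7356 = -30724;  -72908 − 30724 = -103632;  -195884 − 103632 = -299516
-1272 − 120 = -1392;  -7356 − 1392 = -8748;  -30724 − 8748 = -39472;  -103632 − 39472 = -143104;  -299516 − 143104 = -442620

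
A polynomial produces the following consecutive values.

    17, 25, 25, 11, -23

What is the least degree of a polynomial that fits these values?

D1: 8, 0, -14, -34
D2: -8, -14, -20
D3: -6, -6
The third differences are constant, so the polynomial has degree 3.

3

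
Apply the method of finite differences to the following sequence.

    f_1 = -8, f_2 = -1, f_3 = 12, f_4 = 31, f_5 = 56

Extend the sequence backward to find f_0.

D1: 7  13  19  25
D2: 6  6  6
The second differences are constant at 6.
Work back: 7 − 6 = 1;  -8 − 1 = -9

-9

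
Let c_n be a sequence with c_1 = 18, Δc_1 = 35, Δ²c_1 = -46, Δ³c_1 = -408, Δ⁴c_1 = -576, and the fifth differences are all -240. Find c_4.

Build the table forward from the leading diagonal:
Fifth differences: -240  -240  -240  -240
Fourth differences: -576  -816  -1056  -1296
Third differences: -408  -984  -1800  -2856
Second differences: -46  -454  -1438  -3238
First differences: 35  -11  -465  -1903
c: 18  53  42  -423

-423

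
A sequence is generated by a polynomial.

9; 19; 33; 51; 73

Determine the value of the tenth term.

Δ: 10, 14, 18, 22
Δ²: 4, 4, 4
Second differences constant at 4.
22 + 4 = 26;  73 + 26 = 99
26 + 4 = 30;  99 + 30 = 129
30 + 4 = 34;  129 + 34 = 163
34 + 4 = 38;  163 + 38 = 201
38 + 4 = 42;  201 + 42 = 243

243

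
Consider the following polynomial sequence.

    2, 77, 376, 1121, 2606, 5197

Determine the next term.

75  299  745  1485  2591
224  446  740  1106
222  294  366
72  72
Constant fourth difference = 72, so extend:
366 + 72 = 438;  1106 + 438 = 1544;  2591 + 1544 = 4135;  5197 + 4135 = 9332

9332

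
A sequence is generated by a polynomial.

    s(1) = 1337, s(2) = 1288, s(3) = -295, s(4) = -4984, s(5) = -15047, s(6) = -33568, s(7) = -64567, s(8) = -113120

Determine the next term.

-185479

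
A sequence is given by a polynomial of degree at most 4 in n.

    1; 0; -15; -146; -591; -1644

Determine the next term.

D1: -1 , -15 , -131 , -445 , -1053
D2: -14 , -116 , -314 , -608
D3: -102 , -198 , -294
D4: -96 , -96
Constant fourth difference = -96, so extend:
-294 − 96 = -390;  -608 − 390 = -998;  -1053 − 998 = -2051;  -1644 − 2051 = -3695

-3695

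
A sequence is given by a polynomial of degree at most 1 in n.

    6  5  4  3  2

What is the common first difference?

D1: -1, -1, -1, -1

-1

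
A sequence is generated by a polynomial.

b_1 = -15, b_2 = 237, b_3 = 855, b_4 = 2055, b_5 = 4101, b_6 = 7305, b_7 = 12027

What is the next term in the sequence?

D1: 252  618  1200  2046  3204  4722
D2: 366  582  846  1158  1518
D3: 216  264  312  360
D4: 48  48  48
The fourth differences are constant (48).
360 + 48 = 408;  1518 + 408 = 1926;  4722 + 1926 = 6648;  12027 + 6648 = 18675

18675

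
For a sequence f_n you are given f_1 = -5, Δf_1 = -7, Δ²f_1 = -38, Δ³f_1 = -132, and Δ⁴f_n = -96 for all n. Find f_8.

-8832

Build the table forward from the leading diagonal:
Δ⁴: -96, -96, -96, -96, -96, -96, -96, -96
Δ³: -132, -228, -324, -420, -516, -612, -708, -804
Δ²: -38, -170, -398, -722, -1142, -1658, -2270, -2978
Δ: -7, -45, -215, -613, -1335, -2477, -4135, -6405
f: -5, -12, -57, -272, -885, -2220, -4697, -8832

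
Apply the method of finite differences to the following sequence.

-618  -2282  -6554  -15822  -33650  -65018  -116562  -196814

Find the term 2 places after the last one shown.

-1664, -4272, -9268, -17828, -31368, -51544, -80252
-2608, -4996, -8560, -13540, -20176, -28708
-2388, -3564, -4980, -6636, -8532
-1176, -1416, -1656, -1896
-240, -240, -240
Constant fifth difference = -240, so extend:
-1896 − 240 = -2136;  -8532 − 2136 = -10668;  -28708 − 10668 = -39376;  -80252 − 39376 = -119628;  -196814 − 119628 = -316442
-2136 − 240 = -2376;  -10668 − 2376 = -13044;  -39376 − 13044 = -52420;  -119628 − 52420 = -172048;  -316442 − 172048 = -488490

-488490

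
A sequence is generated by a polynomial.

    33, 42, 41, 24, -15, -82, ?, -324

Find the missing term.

Using the first 6 terms:
First differences: 9, -1, -17, -39, -67
Second differences: -10, -16, -22, -28
Third differences: -6, -6, -6
Constant third difference = -6.
Extend forward: -28 − 6 = -34;  -67 − 34 = -101;  -82 − 101 = -183

-183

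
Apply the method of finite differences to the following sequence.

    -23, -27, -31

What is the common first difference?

D1: -4, -4

-4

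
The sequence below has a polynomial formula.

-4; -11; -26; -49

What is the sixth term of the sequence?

-119

D1: -7  -15  -23
D2: -8  -8
Second differences constant at -8.
-23 − 8 = -31;  -49 − 31 = -80
-31 − 8 = -39;  -80 − 39 = -119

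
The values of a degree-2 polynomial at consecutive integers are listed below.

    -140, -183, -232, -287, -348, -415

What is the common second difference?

-6

Δ: -43, -49, -55, -61, -67
Δ²: -6, -6, -6, -6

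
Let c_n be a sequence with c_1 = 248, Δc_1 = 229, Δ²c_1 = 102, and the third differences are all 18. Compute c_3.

808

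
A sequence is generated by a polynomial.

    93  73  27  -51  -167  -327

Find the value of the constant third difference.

First differences: -20, -46, -78, -116, -160
Second differences: -26, -32, -38, -44
Third differences: -6, -6, -6

-6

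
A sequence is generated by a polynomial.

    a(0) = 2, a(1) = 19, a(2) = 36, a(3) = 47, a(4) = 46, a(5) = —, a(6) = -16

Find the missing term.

Using the first 5 terms:
First differences: 17  17  11  -1
Second differences: 0  -6  -12
Third differences: -6  -6
Constant third difference = -6.
Extend forward: -12 − 6 = -18;  -1 − 18 = -19;  46 − 19 = 27

27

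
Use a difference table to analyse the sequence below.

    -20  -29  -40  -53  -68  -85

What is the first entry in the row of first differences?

First differences: -9, -11, -13, -15, -17
Second differences: -2, -2, -2, -2

-9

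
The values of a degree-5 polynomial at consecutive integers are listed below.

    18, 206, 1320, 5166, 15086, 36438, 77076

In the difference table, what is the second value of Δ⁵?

480

First differences: 188, 1114, 3846, 9920, 21352, 40638
Second differences: 926, 2732, 6074, 11432, 19286
Third differences: 1806, 3342, 5358, 7854
Fourth differences: 1536, 2016, 2496
Fifth differences: 480, 480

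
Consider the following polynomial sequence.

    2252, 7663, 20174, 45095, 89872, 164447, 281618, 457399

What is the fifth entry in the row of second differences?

42596

D1: 5411, 12511, 24921, 44777, 74575, 117171, 175781
D2: 7100, 12410, 19856, 29798, 42596, 58610
D3: 5310, 7446, 9942, 12798, 16014
D4: 2136, 2496, 2856, 3216
D5: 360, 360, 360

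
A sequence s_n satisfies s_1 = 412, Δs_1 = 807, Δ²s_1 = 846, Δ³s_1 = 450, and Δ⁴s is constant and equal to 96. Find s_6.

Build the table forward from the leading diagonal:
Fourth differences: 96, 96, 96, 96, 96, 96
Third differences: 450, 546, 642, 738, 834, 930
Second differences: 846, 1296, 1842, 2484, 3222, 4056
First differences: 807, 1653, 2949, 4791, 7275, 10497
s: 412, 1219, 2872, 5821, 10612, 17887

17887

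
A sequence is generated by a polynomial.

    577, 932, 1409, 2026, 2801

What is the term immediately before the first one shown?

326

D1: 355  477  617  775
D2: 122  140  158
D3: 18  18
The third differences are constant at 18.
Work back: 122 − 18 = 104;  355 − 104 = 251;  577 − 251 = 326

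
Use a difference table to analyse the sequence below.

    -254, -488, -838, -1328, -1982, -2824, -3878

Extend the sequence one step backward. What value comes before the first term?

-112

First differences: -234  -350  -490  -654  -842  -1054
Second differences: -116  -140  -164  -188  -212
Third differences: -24  -24  -24  -24
The third differences are constant at -24.
Work back: -116 + 24 = -92;  -234 + 92 = -142;  -254 + 142 = -112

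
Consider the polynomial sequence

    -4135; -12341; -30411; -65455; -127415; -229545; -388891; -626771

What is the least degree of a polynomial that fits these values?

5

-8206, -18070, -35044, -61960, -102130, -159346, -237880
-9864, -16974, -26916, -40170, -57216, -78534
-7110, -9942, -13254, -17046, -21318
-2832, -3312, -3792, -4272
-480, -480, -480
The fifth differences are constant, so the polynomial has degree 5.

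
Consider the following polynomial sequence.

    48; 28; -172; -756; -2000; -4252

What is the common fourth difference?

-72

First differences: -20, -200, -584, -1244, -2252
Second differences: -180, -384, -660, -1008
Third differences: -204, -276, -348
Fourth differences: -72, -72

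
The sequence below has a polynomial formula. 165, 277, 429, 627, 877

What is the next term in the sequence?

1185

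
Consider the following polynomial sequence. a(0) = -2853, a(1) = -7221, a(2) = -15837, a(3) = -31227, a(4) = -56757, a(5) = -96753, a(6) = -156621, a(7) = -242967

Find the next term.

-4368, -8616, -15390, -25530, -39996, -59868, -86346
-4248, -6774, -10140, -14466, -19872, -26478
-2526, -3366, -4326, -5406, -6606
-840, -960, -1080, -1200
-120, -120, -120
Fifth differences constant at -120.
-1200 − 120 = -1320;  -6606 − 1320 = -7926;  -26478 − 7926 = -34404;  -86346 − 34404 = -120750;  -242967 − 120750 = -363717

-363717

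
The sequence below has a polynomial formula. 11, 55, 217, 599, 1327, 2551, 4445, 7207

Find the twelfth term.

31735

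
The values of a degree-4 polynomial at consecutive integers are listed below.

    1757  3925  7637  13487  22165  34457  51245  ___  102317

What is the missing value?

Using the first 7 terms:
First differences: 2168, 3712, 5850, 8678, 12292, 16788
Second differences: 1544, 2138, 2828, 3614, 4496
Third differences: 594, 690, 786, 882
Fourth differences: 96, 96, 96
Constant fourth difference = 96.
Extend forward: 882 + 96 = 978;  4496 + 978 = 5474;  16788 + 5474 = 22262;  51245 + 22262 = 73507

73507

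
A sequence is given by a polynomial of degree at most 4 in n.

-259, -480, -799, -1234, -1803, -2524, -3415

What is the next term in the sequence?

-221, -319, -435, -569, -721, -891
-98, -116, -134, -152, -170
-18, -18, -18, -18
Constant third difference = -18, so extend:
-170 − 18 = -188;  -891 − 188 = -1079;  -3415 − 1079 = -4494

-4494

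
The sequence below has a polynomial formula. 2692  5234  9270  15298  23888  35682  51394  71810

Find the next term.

97788

Δ: 2542, 4036, 6028, 8590, 11794, 15712, 20416
Δ²: 1494, 1992, 2562, 3204, 3918, 4704
Δ³: 498, 570, 642, 714, 786
Δ⁴: 72, 72, 72, 72
Fourth differences constant at 72.
786 + 72 = 858;  4704 + 858 = 5562;  20416 + 5562 = 25978;  71810 + 25978 = 97788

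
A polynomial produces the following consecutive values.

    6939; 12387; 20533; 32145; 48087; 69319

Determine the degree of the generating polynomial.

D1: 5448, 8146, 11612, 15942, 21232
D2: 2698, 3466, 4330, 5290
D3: 768, 864, 960
D4: 96, 96
The fourth differences are constant, so the polynomial has degree 4.

4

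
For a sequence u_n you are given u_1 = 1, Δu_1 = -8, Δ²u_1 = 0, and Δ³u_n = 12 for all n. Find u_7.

193

Build the table forward from the leading diagonal:
D3: 12  12  12  12  12  12  12
D2: 0  12  24  36  48  60  72
D1: -8  -8  4  28  64  112  172
u: 1  -7  -15  -11  17  81  193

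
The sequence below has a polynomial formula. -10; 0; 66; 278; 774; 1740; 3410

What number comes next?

6066

10, 66, 212, 496, 966, 1670
56, 146, 284, 470, 704
90, 138, 186, 234
48, 48, 48
Constant fourth difference = 48, so extend:
234 + 48 = 282;  704 + 282 = 986;  1670 + 986 = 2656;  3410 + 2656 = 6066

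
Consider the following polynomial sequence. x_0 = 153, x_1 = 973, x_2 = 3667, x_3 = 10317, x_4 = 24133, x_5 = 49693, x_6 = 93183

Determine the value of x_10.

639883

820  2694  6650  13816  25560  43490
1874  3956  7166  11744  17930
2082  3210  4578  6186
1128  1368  1608
240  240
Constant fifth difference = 240, so extend:
1608 + 240 = 1848;  6186 + 1848 = 8034;  17930 + 8034 = 25964;  43490 + 25964 = 69454;  93183 + 69454 = 162637
1848 + 240 = 2088;  8034 + 2088 = 10122;  25964 + 10122 = 36086;  69454 + 36086 = 105540;  162637 + 105540 = 268177
2088 + 240 = 2328;  10122 + 2328 = 12450;  36086 + 12450 = 48536;  105540 + 48536 = 154076;  268177 + 154076 = 422253
2328 + 240 = 2568;  12450 + 2568 = 15018;  48536 + 15018 = 63554;  154076 + 63554 = 217630;  422253 + 217630 = 639883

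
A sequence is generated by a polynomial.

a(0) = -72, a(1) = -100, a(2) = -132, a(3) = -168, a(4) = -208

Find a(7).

-352

-28, -32, -36, -40
-4, -4, -4
The second differences are constant (-4).
-40 − 4 = -44;  -208 − 44 = -252
-44 − 4 = -48;  -252 − 48 = -300
-48 − 4 = -52;  -300 − 52 = -352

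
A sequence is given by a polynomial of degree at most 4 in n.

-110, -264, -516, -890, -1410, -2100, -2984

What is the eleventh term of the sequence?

-8940

-154, -252, -374, -520, -690, -884
-98, -122, -146, -170, -194
-24, -24, -24, -24
The third differences are constant (-24).
-194 − 24 = -218;  -884 − 218 = -1102;  -2984 − 1102 = -4086
-218 − 24 = -242;  -1102 − 242 = -1344;  -4086 − 1344 = -5430
-242 − 24 = -266;  -1344 − 266 = -1610;  -5430 − 1610 = -7040
-266 − 24 = -290;  -1610 − 290 = -1900;  -7040 − 1900 = -8940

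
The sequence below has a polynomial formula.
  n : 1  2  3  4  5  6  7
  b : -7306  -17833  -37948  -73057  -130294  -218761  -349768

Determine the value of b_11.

Δ: -10527, -20115, -35109, -57237, -88467, -131007
Δ²: -9588, -14994, -22128, -31230, -42540
Δ³: -5406, -7134, -9102, -11310
Δ⁴: -1728, -1968, -2208
Δ⁵: -240, -240
Fifth differences constant at -240.
-2208 − 240 = -2448;  -11310 − 2448 = -13758;  -42540 − 13758 = -56298;  -131007 − 56298 = -187305;  -349768 − 187305 = -537073
-2448 − 240 = -2688;  -13758 − 2688 = -16446;  -56298 − 16446 = -72744;  -187305 − 72744 = -260049;  -537073 − 260049 = -797122
-2688 − 240 = -2928;  -16446 − 2928 = -19374;  -72744 − 19374 = -92118;  -260049 − 92118 = -352167;  -797122 − 352167 = -1149289
-2928 − 240 = -3168;  -19374 − 3168 = -22542;  -92118 − 22542 = -114660;  -352167 − 114660 = -466827;  -1149289 − 466827 = -1616116

-1616116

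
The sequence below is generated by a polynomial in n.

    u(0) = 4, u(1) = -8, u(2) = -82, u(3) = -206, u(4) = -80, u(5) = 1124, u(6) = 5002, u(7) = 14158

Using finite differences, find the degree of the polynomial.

-12, -74, -124, 126, 1204, 3878, 9156
-62, -50, 250, 1078, 2674, 5278
12, 300, 828, 1596, 2604
288, 528, 768, 1008
240, 240, 240
The fifth differences are constant, so the polynomial has degree 5.

5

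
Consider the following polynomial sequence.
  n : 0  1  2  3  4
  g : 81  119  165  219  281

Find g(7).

Δ: 38, 46, 54, 62
Δ²: 8, 8, 8
Constant second difference = 8, so extend:
62 + 8 = 70;  281 + 70 = 351
70 + 8 = 78;  351 + 78 = 429
78 + 8 = 86;  429 + 86 = 515

515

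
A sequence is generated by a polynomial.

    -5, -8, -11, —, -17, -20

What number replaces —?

-14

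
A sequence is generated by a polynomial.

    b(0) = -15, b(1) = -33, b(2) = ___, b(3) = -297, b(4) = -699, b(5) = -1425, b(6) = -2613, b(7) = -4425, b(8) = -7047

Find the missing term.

Using the last 6 terms:
Δ: -402  -726  -1188  -1812  -2622
Δ²: -324  -462  -624  -810
Δ³: -138  -162  -186
Δ⁴: -24  -24
Constant fourth difference = -24.
Extend backward: -138 + 24 = -114;  -324 + 114 = -210;  -402 + 210 = -192;  -297 + 192 = -105

-105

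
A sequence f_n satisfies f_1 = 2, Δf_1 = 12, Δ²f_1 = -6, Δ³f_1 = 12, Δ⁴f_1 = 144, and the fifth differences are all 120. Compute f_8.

7940

Build the table forward from the leading diagonal:
Fifth differences: 120  120  120  120  120  120  120  120
Fourth differences: 144  264  384  504  624  744  864  984
Third differences: 12  156  420  804  1308  1932  2676  3540
Second differences: -6  6  162  582  1386  2694  4626  7302
First differences: 12  6  12  174  756  2142  4836  9462
f: 2  14  20  32  206  962  3104  7940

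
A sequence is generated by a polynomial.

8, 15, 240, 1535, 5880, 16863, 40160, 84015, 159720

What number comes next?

D1: 7 , 225 , 1295 , 4345 , 10983 , 23297 , 43855 , 75705
D2: 218 , 1070 , 3050 , 6638 , 12314 , 20558 , 31850
D3: 852 , 1980 , 3588 , 5676 , 8244 , 11292
D4: 1128 , 1608 , 2088 , 2568 , 3048
D5: 480 , 480 , 480 , 480
Fifth differences constant at 480.
3048 + 480 = 3528;  11292 + 3528 = 14820;  31850 + 14820 = 46670;  75705 + 46670 = 122375;  159720 + 122375 = 282095

282095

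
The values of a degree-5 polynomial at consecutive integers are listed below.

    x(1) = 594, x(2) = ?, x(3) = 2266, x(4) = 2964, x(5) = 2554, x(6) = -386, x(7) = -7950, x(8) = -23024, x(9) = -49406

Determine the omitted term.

1330

Using the last 7 terms:
698  -410  -2940  -7564  -15074  -26382
-1108  -2530  -4624  -7510  -11308
-1422  -2094  -2886  -3798
-672  -792  -912
-120  -120
Constant fifth difference = -120.
Extend backward: -672 + 120 = -552;  -1422 + 552 = -870;  -1108 + 870 = -238;  698 + 238 = 936;  2266 − 936 = 1330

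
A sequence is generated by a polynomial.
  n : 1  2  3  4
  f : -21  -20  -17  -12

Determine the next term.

-5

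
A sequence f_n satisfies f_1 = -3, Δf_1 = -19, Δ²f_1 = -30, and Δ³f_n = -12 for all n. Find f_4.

Build the table forward from the leading diagonal:
Δ³: -12, -12, -12, -12
Δ²: -30, -42, -54, -66
Δ: -19, -49, -91, -145
f: -3, -22, -71, -162

-162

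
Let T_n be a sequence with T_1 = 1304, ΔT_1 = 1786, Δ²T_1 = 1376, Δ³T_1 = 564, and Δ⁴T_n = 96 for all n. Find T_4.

Build the table forward from the leading diagonal:
D4: 96, 96, 96, 96
D3: 564, 660, 756, 852
D2: 1376, 1940, 2600, 3356
D1: 1786, 3162, 5102, 7702
T: 1304, 3090, 6252, 11354

11354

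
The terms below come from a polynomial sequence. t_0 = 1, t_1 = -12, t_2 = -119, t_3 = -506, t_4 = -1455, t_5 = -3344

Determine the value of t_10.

-46839

-13 , -107 , -387 , -949 , -1889
-94 , -280 , -562 , -940
-186 , -282 , -378
-96 , -96
Fourth differences constant at -96.
-378 − 96 = -474;  -940 − 474 = -1414;  -1889 − 1414 = -3303;  -3344 − 3303 = -6647
-474 − 96 = -570;  -1414 − 570 = -1984;  -3303 − 1984 = -5287;  -6647 − 5287 = -11934
-570 − 96 = -666;  -1984 − 666 = -2650;  -5287 − 2650 = -7937;  -11934 − 7937 = -19871
-666 − 96 = -762;  -2650 − 762 = -3412;  -7937 − 3412 = -11349;  -19871 − 11349 = -31220
-762 − 96 = -858;  -3412 − 858 = -4270;  -11349 − 4270 = -15619;  -31220 − 15619 = -46839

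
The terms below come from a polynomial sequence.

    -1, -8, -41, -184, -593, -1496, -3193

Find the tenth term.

-17128

-7, -33, -143, -409, -903, -1697
-26, -110, -266, -494, -794
-84, -156, -228, -300
-72, -72, -72
Fourth differences constant at -72.
-300 − 72 = -372;  -794 − 372 = -1166;  -1697 − 1166 = -2863;  -3193 − 2863 = -6056
-372 − 72 = -444;  -1166 − 444 = -1610;  -2863 − 1610 = -4473;  -6056 − 4473 = -10529
-444 − 72 = -516;  -1610 − 516 = -2126;  -4473 − 2126 = -6599;  -10529 − 6599 = -17128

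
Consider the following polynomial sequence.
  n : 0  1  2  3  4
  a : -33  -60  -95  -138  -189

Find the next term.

-248

First differences: -27, -35, -43, -51
Second differences: -8, -8, -8
Constant second difference = -8, so extend:
-51 − 8 = -59;  -189 − 59 = -248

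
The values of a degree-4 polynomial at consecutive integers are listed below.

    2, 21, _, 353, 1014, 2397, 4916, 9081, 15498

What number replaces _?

Using the last 6 terms:
D1: 661  1383  2519  4165  6417
D2: 722  1136  1646  2252
D3: 414  510  606
D4: 96  96
Constant fourth difference = 96.
Extend backward: 414 − 96 = 318;  722 − 318 = 404;  661 − 404 = 257;  353 − 257 = 96

96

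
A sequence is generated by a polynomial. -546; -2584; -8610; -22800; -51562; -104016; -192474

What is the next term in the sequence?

D1: -2038, -6026, -14190, -28762, -52454, -88458
D2: -3988, -8164, -14572, -23692, -36004
D3: -4176, -6408, -9120, -12312
D4: -2232, -2712, -3192
D5: -480, -480
Fifth differences constant at -480.
-3192 − 480 = -3672;  -12312 − 3672 = -15984;  -36004 − 15984 = -51988;  -88458 − 51988 = -140446;  -192474 − 140446 = -332920

-332920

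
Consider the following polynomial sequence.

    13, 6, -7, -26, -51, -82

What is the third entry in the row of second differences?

D1: -7, -13, -19, -25, -31
D2: -6, -6, -6, -6

-6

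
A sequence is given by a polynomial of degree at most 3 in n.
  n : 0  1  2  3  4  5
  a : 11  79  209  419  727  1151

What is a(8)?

3299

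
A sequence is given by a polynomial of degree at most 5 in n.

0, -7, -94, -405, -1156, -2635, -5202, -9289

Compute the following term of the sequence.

-15400

D1: -7 , -87 , -311 , -751 , -1479 , -2567 , -4087
D2: -80 , -224 , -440 , -728 , -1088 , -1520
D3: -144 , -216 , -288 , -360 , -432
D4: -72 , -72 , -72 , -72
Fourth differences constant at -72.
-432 − 72 = -504;  -1520 − 504 = -2024;  -4087 − 2024 = -6111;  -9289 − 6111 = -15400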